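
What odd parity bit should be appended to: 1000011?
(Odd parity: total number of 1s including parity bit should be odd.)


Number of 1s in data: 3
Parity bit: 0

0


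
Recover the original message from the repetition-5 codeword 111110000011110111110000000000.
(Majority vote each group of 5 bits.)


Groups: 11111, 00000, 11110, 11111, 00000, 00000
Majority votes: 101100

101100


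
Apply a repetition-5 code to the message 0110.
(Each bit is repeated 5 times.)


Each bit -> 5 copies

00000111111111100000


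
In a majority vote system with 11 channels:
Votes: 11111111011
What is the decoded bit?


Ones: 10 out of 11
Threshold: 6

1 (10/11 voted 1)


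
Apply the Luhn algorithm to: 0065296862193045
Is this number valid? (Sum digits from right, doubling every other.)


Luhn sum = 67
67 mod 10 = 7

Invalid (Luhn sum mod 10 = 7)


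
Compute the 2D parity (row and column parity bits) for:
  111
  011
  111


Row parities: 101
Column parities: 011

Row P: 101, Col P: 011, Corner: 0


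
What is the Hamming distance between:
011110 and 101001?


XOR: 110111
Count of 1s: 5

5


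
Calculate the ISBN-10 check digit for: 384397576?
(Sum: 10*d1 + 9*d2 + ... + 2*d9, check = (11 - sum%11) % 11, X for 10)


Weighted sum: 297
297 mod 11 = 0

Check digit: 0


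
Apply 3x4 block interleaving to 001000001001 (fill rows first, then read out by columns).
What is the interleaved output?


Matrix:
  0010
  0000
  1001
Read columns: 001000100001

001000100001


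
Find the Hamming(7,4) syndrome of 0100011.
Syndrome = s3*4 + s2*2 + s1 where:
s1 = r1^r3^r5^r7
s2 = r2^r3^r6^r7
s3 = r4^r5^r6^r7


s1=1, s2=1, s3=0

Syndrome = 3 (error at position 3)


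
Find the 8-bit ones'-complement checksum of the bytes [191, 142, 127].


Sum = 460 mod 256 = 204
Complement = 51

51


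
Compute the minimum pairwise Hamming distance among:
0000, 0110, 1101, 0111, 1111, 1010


Comparing all pairs, minimum distance: 1
Can detect 0 errors, correct 0 errors

1


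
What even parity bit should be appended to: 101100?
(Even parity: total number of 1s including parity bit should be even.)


Number of 1s in data: 3
Parity bit: 1

1


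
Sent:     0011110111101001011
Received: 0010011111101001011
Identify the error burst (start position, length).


XOR: 0001101000000000000

Burst at position 3, length 4


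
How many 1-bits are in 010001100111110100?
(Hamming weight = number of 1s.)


Counting 1s in 010001100111110100

9


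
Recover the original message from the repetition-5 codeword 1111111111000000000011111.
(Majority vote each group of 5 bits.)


Groups: 11111, 11111, 00000, 00000, 11111
Majority votes: 11001

11001


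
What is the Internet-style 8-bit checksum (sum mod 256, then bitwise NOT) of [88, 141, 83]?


Sum = 312 mod 256 = 56
Complement = 199

199


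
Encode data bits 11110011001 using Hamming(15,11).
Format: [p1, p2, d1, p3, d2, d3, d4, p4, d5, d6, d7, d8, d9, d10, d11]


Parity bits: p1=1, p2=1, p3=1, p4=1

111111110011001


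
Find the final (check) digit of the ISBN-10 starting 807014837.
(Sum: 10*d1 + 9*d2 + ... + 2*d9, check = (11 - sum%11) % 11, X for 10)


Weighted sum: 217
217 mod 11 = 8

Check digit: 3


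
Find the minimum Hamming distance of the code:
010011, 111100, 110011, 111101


Comparing all pairs, minimum distance: 1
Can detect 0 errors, correct 0 errors

1


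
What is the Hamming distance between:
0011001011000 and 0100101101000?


XOR: 0111100110000
Count of 1s: 6

6


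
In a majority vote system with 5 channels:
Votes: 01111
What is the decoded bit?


Ones: 4 out of 5
Threshold: 3

1 (4/5 voted 1)


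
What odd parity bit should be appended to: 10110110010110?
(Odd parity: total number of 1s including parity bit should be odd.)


Number of 1s in data: 8
Parity bit: 1

1


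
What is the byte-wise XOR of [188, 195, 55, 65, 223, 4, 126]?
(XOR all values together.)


XOR chain: 188 ^ 195 ^ 55 ^ 65 ^ 223 ^ 4 ^ 126 = 172

172


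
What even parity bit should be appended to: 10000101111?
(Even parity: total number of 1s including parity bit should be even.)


Number of 1s in data: 6
Parity bit: 0

0


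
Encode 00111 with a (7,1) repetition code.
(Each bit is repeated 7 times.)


Each bit -> 7 copies

00000000000000111111111111111111111


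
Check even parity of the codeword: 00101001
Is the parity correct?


Number of 1s: 3

No, parity error (3 ones)


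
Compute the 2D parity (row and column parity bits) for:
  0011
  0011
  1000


Row parities: 001
Column parities: 1000

Row P: 001, Col P: 1000, Corner: 1


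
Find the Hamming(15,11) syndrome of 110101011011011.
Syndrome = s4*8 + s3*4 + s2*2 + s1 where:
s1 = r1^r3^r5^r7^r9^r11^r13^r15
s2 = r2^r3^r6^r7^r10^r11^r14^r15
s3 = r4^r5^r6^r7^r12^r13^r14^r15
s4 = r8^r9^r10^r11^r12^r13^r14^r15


s1=0, s2=1, s3=1, s4=0

Syndrome = 6 (error at position 6)


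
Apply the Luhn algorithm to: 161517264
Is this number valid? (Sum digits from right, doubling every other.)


Luhn sum = 21
21 mod 10 = 1

Invalid (Luhn sum mod 10 = 1)


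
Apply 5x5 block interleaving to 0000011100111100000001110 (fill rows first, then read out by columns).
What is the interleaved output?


Matrix:
  00000
  11100
  11110
  00000
  01110
Read columns: 0110001101011010010100000

0110001101011010010100000


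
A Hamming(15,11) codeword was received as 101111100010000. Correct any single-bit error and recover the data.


Syndrome = 9: error at position 9

Data: 11111010000 (corrected bit 9)


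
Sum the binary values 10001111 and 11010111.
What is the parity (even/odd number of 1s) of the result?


10001111 = 143
11010111 = 215
Sum = 358 = 101100110
1s count = 5

odd parity (5 ones in 101100110)


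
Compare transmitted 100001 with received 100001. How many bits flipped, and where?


XOR: 000000

0 errors (received matches sent)


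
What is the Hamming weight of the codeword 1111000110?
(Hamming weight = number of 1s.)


Counting 1s in 1111000110

6


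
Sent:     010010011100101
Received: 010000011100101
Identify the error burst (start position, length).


XOR: 000010000000000

Burst at position 4, length 1


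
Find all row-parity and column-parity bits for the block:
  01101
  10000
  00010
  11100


Row parities: 1111
Column parities: 00011

Row P: 1111, Col P: 00011, Corner: 0


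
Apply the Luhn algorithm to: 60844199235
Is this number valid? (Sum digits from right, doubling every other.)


Luhn sum = 59
59 mod 10 = 9

Invalid (Luhn sum mod 10 = 9)


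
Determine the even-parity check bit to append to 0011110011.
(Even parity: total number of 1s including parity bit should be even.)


Number of 1s in data: 6
Parity bit: 0

0


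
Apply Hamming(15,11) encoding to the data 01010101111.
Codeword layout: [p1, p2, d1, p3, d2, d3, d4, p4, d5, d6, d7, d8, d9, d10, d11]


Parity bits: p1=0, p2=0, p3=0, p4=1

000010110101111


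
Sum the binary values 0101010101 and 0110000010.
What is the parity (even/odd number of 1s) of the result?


0101010101 = 341
0110000010 = 386
Sum = 727 = 1011010111
1s count = 7

odd parity (7 ones in 1011010111)


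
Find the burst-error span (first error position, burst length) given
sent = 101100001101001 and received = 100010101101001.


XOR: 001110100000000

Burst at position 2, length 5


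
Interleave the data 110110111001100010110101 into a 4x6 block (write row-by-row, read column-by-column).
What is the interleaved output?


Matrix:
  110110
  111001
  100010
  110101
Read columns: 111111010100100110100101

111111010100100110100101


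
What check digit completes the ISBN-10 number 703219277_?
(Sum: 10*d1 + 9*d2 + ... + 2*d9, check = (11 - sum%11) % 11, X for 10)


Weighted sum: 202
202 mod 11 = 4

Check digit: 7


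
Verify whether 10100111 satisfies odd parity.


Number of 1s: 5

Yes, parity is correct (5 ones)


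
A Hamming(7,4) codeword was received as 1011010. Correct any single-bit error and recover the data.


Syndrome = 0: no error detected

Data: 1010 (no errors)


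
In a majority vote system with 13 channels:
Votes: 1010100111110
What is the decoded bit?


Ones: 8 out of 13
Threshold: 7

1 (8/13 voted 1)


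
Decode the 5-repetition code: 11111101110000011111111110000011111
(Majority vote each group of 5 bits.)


Groups: 11111, 10111, 00000, 11111, 11111, 00000, 11111
Majority votes: 1101101

1101101


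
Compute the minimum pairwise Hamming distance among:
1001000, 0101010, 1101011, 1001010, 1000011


Comparing all pairs, minimum distance: 1
Can detect 0 errors, correct 0 errors

1


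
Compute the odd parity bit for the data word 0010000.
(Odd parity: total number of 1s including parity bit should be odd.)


Number of 1s in data: 1
Parity bit: 0

0


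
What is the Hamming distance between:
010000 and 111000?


XOR: 101000
Count of 1s: 2

2


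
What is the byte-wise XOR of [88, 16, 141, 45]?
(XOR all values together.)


XOR chain: 88 ^ 16 ^ 141 ^ 45 = 232

232


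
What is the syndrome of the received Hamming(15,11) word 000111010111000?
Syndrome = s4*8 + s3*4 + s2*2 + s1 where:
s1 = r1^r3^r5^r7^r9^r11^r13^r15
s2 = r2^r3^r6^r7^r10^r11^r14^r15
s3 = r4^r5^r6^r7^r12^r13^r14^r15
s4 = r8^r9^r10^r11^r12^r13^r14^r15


s1=0, s2=1, s3=0, s4=0

Syndrome = 2 (error at position 2)


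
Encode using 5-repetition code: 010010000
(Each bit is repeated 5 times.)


Each bit -> 5 copies

000001111100000000001111100000000000000000000


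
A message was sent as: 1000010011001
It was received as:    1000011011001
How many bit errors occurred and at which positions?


XOR: 0000001000000

1 error(s) at position(s): 6


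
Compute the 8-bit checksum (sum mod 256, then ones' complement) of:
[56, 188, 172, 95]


Sum = 511 mod 256 = 255
Complement = 0

0


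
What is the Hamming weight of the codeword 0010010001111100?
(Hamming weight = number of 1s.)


Counting 1s in 0010010001111100

7


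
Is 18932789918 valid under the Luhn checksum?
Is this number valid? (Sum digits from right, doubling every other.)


Luhn sum = 66
66 mod 10 = 6

Invalid (Luhn sum mod 10 = 6)


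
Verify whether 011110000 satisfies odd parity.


Number of 1s: 4

No, parity error (4 ones)


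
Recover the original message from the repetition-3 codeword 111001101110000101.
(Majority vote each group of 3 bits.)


Groups: 111, 001, 101, 110, 000, 101
Majority votes: 101101

101101


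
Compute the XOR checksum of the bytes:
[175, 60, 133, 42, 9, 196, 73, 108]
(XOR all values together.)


XOR chain: 175 ^ 60 ^ 133 ^ 42 ^ 9 ^ 196 ^ 73 ^ 108 = 212

212


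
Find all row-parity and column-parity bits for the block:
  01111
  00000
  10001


Row parities: 000
Column parities: 11110

Row P: 000, Col P: 11110, Corner: 0


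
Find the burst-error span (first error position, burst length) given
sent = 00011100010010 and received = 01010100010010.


XOR: 01001000000000

Burst at position 1, length 4


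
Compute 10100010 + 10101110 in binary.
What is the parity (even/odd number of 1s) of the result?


10100010 = 162
10101110 = 174
Sum = 336 = 101010000
1s count = 3

odd parity (3 ones in 101010000)


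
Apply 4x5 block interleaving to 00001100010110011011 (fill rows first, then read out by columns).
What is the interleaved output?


Matrix:
  00001
  10001
  01100
  11011
Read columns: 01010011001000011101

01010011001000011101


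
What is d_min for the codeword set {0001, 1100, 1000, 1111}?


Comparing all pairs, minimum distance: 1
Can detect 0 errors, correct 0 errors

1


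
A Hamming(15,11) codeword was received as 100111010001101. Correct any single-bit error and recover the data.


Syndrome = 0: no error detected

Data: 01100001101 (no errors)


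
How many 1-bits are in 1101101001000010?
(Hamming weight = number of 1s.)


Counting 1s in 1101101001000010

7


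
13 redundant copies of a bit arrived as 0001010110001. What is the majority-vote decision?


Ones: 5 out of 13
Threshold: 7

0 (5/13 voted 1)


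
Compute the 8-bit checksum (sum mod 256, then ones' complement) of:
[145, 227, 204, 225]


Sum = 801 mod 256 = 33
Complement = 222

222


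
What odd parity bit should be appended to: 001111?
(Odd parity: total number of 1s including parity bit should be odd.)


Number of 1s in data: 4
Parity bit: 1

1


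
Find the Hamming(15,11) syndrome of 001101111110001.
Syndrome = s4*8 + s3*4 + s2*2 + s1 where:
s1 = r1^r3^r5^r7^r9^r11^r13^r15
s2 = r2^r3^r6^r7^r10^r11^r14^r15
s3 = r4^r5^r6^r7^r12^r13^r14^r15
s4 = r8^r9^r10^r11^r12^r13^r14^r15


s1=1, s2=0, s3=0, s4=1

Syndrome = 9 (error at position 9)


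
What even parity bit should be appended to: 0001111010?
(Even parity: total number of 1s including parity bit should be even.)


Number of 1s in data: 5
Parity bit: 1

1


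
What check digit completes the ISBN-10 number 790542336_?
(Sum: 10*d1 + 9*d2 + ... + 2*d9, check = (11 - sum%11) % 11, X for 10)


Weighted sum: 253
253 mod 11 = 0

Check digit: 0


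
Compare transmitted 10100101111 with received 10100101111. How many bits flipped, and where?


XOR: 00000000000

0 errors (received matches sent)


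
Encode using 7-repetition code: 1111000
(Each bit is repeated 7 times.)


Each bit -> 7 copies

1111111111111111111111111111000000000000000000000


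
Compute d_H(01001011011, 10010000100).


XOR: 11011011111
Count of 1s: 9

9


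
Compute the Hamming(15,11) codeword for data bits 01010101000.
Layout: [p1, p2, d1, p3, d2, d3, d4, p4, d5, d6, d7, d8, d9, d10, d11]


Parity bits: p1=0, p2=0, p3=1, p4=0

000110100101000


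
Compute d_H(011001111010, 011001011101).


XOR: 000000100111
Count of 1s: 4

4


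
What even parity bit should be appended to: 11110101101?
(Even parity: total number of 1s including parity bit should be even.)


Number of 1s in data: 8
Parity bit: 0

0


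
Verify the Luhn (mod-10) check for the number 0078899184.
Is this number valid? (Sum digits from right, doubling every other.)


Luhn sum = 50
50 mod 10 = 0

Valid (Luhn sum mod 10 = 0)


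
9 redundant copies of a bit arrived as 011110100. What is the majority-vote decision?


Ones: 5 out of 9
Threshold: 5

1 (5/9 voted 1)


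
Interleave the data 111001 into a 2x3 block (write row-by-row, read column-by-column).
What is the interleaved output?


Matrix:
  111
  001
Read columns: 101011

101011


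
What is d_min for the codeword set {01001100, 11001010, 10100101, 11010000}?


Comparing all pairs, minimum distance: 3
Can detect 2 errors, correct 1 errors

3


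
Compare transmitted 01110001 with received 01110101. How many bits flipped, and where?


XOR: 00000100

1 error(s) at position(s): 5


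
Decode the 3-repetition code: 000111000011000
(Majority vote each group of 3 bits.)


Groups: 000, 111, 000, 011, 000
Majority votes: 01010

01010


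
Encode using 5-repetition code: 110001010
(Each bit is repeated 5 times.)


Each bit -> 5 copies

111111111100000000000000011111000001111100000


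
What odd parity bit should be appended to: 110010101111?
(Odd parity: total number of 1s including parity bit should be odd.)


Number of 1s in data: 8
Parity bit: 1

1


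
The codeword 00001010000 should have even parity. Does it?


Number of 1s: 2

Yes, parity is correct (2 ones)


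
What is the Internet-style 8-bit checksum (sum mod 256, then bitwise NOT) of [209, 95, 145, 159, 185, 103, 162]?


Sum = 1058 mod 256 = 34
Complement = 221

221


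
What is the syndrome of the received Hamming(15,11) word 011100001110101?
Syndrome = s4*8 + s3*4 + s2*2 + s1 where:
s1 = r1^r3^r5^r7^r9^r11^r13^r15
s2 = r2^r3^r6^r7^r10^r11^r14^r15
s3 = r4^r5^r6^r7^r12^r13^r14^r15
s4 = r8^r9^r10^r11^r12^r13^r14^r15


s1=1, s2=1, s3=1, s4=1

Syndrome = 15 (error at position 15)


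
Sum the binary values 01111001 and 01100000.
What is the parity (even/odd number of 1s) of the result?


01111001 = 121
01100000 = 96
Sum = 217 = 11011001
1s count = 5

odd parity (5 ones in 11011001)


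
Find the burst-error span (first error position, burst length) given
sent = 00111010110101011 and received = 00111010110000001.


XOR: 00000000000101010

Burst at position 11, length 5


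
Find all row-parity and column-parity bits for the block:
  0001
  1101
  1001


Row parities: 110
Column parities: 0101

Row P: 110, Col P: 0101, Corner: 0


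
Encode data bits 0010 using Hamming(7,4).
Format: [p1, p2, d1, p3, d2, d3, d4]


Parity bits: p1=0, p2=1, p3=1

0101010


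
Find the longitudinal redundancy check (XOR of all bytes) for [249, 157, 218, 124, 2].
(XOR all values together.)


XOR chain: 249 ^ 157 ^ 218 ^ 124 ^ 2 = 192

192


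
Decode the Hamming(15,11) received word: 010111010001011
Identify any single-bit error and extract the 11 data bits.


Syndrome = 0: no error detected

Data: 01100001011 (no errors)


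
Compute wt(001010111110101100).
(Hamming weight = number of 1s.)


Counting 1s in 001010111110101100

10


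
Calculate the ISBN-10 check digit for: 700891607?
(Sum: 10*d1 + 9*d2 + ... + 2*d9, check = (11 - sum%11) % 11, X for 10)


Weighted sum: 223
223 mod 11 = 3

Check digit: 8


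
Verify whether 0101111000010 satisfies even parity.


Number of 1s: 6

Yes, parity is correct (6 ones)


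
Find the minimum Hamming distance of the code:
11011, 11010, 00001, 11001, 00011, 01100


Comparing all pairs, minimum distance: 1
Can detect 0 errors, correct 0 errors

1


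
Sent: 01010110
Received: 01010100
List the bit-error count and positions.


XOR: 00000010

1 error(s) at position(s): 6


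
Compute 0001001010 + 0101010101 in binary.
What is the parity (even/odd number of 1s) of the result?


0001001010 = 74
0101010101 = 341
Sum = 415 = 110011111
1s count = 7

odd parity (7 ones in 110011111)


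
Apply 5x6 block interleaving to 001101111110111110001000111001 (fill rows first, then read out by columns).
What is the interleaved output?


Matrix:
  001101
  111110
  111110
  001000
  111001
Read columns: 011010110111111111000110010001

011010110111111111000110010001


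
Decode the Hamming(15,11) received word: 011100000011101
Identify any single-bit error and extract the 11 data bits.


Syndrome = 0: no error detected

Data: 10000011101 (no errors)


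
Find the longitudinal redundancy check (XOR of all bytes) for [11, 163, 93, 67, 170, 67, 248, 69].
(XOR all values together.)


XOR chain: 11 ^ 163 ^ 93 ^ 67 ^ 170 ^ 67 ^ 248 ^ 69 = 226

226


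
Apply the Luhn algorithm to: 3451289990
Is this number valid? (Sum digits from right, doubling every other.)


Luhn sum = 51
51 mod 10 = 1

Invalid (Luhn sum mod 10 = 1)


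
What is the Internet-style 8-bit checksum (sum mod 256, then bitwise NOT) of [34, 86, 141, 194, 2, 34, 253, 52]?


Sum = 796 mod 256 = 28
Complement = 227

227


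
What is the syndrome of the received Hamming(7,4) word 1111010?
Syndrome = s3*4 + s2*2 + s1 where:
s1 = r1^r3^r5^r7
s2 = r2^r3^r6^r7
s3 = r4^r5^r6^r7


s1=0, s2=1, s3=0

Syndrome = 2 (error at position 2)


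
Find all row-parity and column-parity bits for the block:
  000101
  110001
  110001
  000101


Row parities: 0110
Column parities: 000000

Row P: 0110, Col P: 000000, Corner: 0


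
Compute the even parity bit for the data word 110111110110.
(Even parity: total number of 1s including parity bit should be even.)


Number of 1s in data: 9
Parity bit: 1

1


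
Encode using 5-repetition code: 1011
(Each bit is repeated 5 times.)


Each bit -> 5 copies

11111000001111111111


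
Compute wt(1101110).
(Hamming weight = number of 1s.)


Counting 1s in 1101110

5


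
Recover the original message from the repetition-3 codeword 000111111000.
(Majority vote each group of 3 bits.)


Groups: 000, 111, 111, 000
Majority votes: 0110

0110


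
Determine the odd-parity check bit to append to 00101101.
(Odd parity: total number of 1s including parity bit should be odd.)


Number of 1s in data: 4
Parity bit: 1

1


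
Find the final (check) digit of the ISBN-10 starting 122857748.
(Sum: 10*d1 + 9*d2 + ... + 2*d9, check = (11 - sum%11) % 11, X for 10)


Weighted sum: 221
221 mod 11 = 1

Check digit: X


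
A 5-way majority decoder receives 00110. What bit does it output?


Ones: 2 out of 5
Threshold: 3

0 (2/5 voted 1)


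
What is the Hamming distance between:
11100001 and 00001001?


XOR: 11101000
Count of 1s: 4

4


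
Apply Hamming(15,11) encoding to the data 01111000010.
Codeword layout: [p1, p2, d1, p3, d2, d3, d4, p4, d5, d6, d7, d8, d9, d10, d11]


Parity bits: p1=1, p2=1, p3=0, p4=0

110011101000010


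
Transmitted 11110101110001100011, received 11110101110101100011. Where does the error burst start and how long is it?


XOR: 00000000000100000000

Burst at position 11, length 1


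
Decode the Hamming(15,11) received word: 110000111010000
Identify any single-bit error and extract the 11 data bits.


Syndrome = 14: error at position 14

Data: 00011010010 (corrected bit 14)


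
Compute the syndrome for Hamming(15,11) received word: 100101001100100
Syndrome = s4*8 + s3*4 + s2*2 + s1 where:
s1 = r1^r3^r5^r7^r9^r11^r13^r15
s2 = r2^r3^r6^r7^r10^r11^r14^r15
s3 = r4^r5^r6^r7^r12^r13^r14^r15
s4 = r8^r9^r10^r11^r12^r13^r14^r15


s1=1, s2=0, s3=1, s4=1

Syndrome = 13 (error at position 13)


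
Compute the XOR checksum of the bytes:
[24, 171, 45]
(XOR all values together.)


XOR chain: 24 ^ 171 ^ 45 = 158

158


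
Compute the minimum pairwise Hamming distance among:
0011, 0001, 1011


Comparing all pairs, minimum distance: 1
Can detect 0 errors, correct 0 errors

1


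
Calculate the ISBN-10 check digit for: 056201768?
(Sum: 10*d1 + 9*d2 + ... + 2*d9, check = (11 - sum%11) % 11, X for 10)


Weighted sum: 174
174 mod 11 = 9

Check digit: 2


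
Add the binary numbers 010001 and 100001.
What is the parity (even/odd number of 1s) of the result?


010001 = 17
100001 = 33
Sum = 50 = 110010
1s count = 3

odd parity (3 ones in 110010)


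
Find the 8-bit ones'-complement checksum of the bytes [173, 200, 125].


Sum = 498 mod 256 = 242
Complement = 13

13


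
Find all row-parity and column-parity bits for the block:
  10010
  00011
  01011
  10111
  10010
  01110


Row parities: 001001
Column parities: 10001

Row P: 001001, Col P: 10001, Corner: 0


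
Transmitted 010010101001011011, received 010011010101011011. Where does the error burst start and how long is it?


XOR: 000001111100000000

Burst at position 5, length 5


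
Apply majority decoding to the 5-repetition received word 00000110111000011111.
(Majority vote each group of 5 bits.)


Groups: 00000, 11011, 10000, 11111
Majority votes: 0101

0101


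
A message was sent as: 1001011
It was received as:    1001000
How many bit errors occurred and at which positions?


XOR: 0000011

2 error(s) at position(s): 5, 6


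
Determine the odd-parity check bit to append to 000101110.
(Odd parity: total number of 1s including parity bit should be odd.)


Number of 1s in data: 4
Parity bit: 1

1


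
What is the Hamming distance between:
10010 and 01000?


XOR: 11010
Count of 1s: 3

3


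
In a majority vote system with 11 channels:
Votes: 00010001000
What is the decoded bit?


Ones: 2 out of 11
Threshold: 6

0 (2/11 voted 1)


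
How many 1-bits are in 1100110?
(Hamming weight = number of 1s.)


Counting 1s in 1100110

4


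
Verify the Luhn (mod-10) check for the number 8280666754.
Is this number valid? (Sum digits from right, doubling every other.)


Luhn sum = 40
40 mod 10 = 0

Valid (Luhn sum mod 10 = 0)


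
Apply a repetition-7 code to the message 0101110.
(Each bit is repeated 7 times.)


Each bit -> 7 copies

0000000111111100000001111111111111111111110000000


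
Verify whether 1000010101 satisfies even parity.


Number of 1s: 4

Yes, parity is correct (4 ones)


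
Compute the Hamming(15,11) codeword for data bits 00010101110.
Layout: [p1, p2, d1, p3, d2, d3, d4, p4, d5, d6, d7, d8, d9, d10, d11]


Parity bits: p1=0, p2=1, p3=0, p4=0

010000100101110


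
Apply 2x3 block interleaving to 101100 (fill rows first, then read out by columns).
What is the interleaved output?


Matrix:
  101
  100
Read columns: 110010

110010


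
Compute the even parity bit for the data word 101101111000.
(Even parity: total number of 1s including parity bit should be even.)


Number of 1s in data: 7
Parity bit: 1

1


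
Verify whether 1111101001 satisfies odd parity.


Number of 1s: 7

Yes, parity is correct (7 ones)


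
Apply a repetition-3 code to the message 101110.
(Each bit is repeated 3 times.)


Each bit -> 3 copies

111000111111111000


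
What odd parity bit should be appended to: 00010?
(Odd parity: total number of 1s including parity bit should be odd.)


Number of 1s in data: 1
Parity bit: 0

0


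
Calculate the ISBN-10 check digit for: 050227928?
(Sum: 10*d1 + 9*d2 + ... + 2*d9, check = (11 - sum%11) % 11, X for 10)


Weighted sum: 164
164 mod 11 = 10

Check digit: 1


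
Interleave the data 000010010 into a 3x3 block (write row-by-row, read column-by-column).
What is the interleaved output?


Matrix:
  000
  010
  010
Read columns: 000011000

000011000


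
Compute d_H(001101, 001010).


XOR: 000111
Count of 1s: 3

3


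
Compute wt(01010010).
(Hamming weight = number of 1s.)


Counting 1s in 01010010

3


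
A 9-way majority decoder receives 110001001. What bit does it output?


Ones: 4 out of 9
Threshold: 5

0 (4/9 voted 1)


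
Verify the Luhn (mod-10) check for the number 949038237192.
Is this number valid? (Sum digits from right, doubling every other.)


Luhn sum = 60
60 mod 10 = 0

Valid (Luhn sum mod 10 = 0)


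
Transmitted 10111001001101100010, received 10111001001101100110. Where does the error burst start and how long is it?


XOR: 00000000000000000100

Burst at position 17, length 1


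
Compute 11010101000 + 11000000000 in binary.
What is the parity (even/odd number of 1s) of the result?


11010101000 = 1704
11000000000 = 1536
Sum = 3240 = 110010101000
1s count = 5

odd parity (5 ones in 110010101000)


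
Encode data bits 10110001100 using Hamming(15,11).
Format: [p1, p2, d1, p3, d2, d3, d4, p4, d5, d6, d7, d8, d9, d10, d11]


Parity bits: p1=1, p2=1, p3=0, p4=0

111001100001100


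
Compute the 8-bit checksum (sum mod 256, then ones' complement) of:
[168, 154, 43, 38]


Sum = 403 mod 256 = 147
Complement = 108

108


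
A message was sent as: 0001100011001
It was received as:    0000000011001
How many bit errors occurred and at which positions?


XOR: 0001100000000

2 error(s) at position(s): 3, 4


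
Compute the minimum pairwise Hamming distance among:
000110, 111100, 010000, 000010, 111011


Comparing all pairs, minimum distance: 1
Can detect 0 errors, correct 0 errors

1


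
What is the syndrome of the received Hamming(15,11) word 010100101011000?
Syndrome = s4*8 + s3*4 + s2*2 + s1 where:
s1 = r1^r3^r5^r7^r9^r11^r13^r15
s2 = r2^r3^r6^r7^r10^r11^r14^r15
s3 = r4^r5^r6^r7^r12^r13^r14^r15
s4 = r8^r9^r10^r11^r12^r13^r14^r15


s1=1, s2=1, s3=1, s4=1

Syndrome = 15 (error at position 15)


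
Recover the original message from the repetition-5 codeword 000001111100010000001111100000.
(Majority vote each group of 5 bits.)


Groups: 00000, 11111, 00010, 00000, 11111, 00000
Majority votes: 010010

010010


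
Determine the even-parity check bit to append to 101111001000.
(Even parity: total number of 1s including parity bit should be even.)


Number of 1s in data: 6
Parity bit: 0

0


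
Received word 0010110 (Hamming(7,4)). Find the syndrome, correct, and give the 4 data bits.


Syndrome = 0: no error detected

Data: 1110 (no errors)


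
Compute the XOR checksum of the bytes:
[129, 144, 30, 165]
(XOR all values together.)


XOR chain: 129 ^ 144 ^ 30 ^ 165 = 170

170


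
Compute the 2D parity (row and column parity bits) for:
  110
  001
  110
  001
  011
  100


Row parities: 010101
Column parities: 111

Row P: 010101, Col P: 111, Corner: 1


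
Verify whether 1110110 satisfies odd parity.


Number of 1s: 5

Yes, parity is correct (5 ones)


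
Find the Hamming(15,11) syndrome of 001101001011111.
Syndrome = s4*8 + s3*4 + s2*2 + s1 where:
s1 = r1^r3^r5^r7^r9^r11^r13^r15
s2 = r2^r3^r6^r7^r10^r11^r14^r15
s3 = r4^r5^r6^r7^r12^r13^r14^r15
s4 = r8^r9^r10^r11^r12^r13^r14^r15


s1=1, s2=1, s3=0, s4=0

Syndrome = 3 (error at position 3)


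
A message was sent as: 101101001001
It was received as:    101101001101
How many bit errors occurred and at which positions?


XOR: 000000000100

1 error(s) at position(s): 9


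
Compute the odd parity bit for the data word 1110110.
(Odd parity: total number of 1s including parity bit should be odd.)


Number of 1s in data: 5
Parity bit: 0

0


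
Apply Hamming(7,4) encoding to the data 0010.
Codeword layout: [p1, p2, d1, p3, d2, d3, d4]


Parity bits: p1=0, p2=1, p3=1

0101010


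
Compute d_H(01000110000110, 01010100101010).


XOR: 00010010101100
Count of 1s: 5

5


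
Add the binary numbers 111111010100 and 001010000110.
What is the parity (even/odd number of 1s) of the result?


111111010100 = 4052
001010000110 = 646
Sum = 4698 = 1001001011010
1s count = 6

even parity (6 ones in 1001001011010)


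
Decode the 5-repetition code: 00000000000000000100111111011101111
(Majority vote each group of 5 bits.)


Groups: 00000, 00000, 00000, 00100, 11111, 10111, 01111
Majority votes: 0000111

0000111


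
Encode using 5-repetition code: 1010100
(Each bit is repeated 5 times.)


Each bit -> 5 copies

11111000001111100000111110000000000


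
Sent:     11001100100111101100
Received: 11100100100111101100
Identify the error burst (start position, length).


XOR: 00101000000000000000

Burst at position 2, length 3


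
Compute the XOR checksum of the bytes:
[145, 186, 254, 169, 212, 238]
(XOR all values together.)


XOR chain: 145 ^ 186 ^ 254 ^ 169 ^ 212 ^ 238 = 70

70


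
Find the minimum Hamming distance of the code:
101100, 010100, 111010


Comparing all pairs, minimum distance: 3
Can detect 2 errors, correct 1 errors

3


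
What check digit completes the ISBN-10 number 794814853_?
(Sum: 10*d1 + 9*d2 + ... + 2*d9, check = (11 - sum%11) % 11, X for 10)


Weighted sum: 318
318 mod 11 = 10

Check digit: 1


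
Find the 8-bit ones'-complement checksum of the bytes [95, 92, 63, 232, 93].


Sum = 575 mod 256 = 63
Complement = 192

192


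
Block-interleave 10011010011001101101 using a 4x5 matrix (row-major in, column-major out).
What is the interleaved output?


Matrix:
  10011
  01001
  10011
  01101
Read columns: 10100101000110101111

10100101000110101111


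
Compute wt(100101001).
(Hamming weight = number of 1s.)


Counting 1s in 100101001

4


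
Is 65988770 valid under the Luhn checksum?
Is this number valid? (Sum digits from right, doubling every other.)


Luhn sum = 44
44 mod 10 = 4

Invalid (Luhn sum mod 10 = 4)


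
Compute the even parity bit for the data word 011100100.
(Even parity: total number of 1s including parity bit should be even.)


Number of 1s in data: 4
Parity bit: 0

0


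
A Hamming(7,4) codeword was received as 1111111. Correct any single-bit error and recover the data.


Syndrome = 0: no error detected

Data: 1111 (no errors)


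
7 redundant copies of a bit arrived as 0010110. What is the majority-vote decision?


Ones: 3 out of 7
Threshold: 4

0 (3/7 voted 1)


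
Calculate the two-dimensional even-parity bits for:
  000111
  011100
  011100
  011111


Row parities: 1111
Column parities: 011000

Row P: 1111, Col P: 011000, Corner: 0


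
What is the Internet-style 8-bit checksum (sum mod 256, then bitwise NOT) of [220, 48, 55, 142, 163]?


Sum = 628 mod 256 = 116
Complement = 139

139


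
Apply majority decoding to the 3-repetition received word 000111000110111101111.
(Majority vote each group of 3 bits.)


Groups: 000, 111, 000, 110, 111, 101, 111
Majority votes: 0101111

0101111


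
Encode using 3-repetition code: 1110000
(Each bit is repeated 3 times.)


Each bit -> 3 copies

111111111000000000000


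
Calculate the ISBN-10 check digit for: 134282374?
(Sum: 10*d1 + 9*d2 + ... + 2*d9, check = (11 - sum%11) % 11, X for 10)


Weighted sum: 182
182 mod 11 = 6

Check digit: 5


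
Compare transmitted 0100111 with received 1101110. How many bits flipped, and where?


XOR: 1001001

3 error(s) at position(s): 0, 3, 6


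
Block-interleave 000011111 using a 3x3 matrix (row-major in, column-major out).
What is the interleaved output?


Matrix:
  000
  011
  111
Read columns: 001011011

001011011


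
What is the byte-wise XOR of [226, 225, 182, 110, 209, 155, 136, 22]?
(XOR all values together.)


XOR chain: 226 ^ 225 ^ 182 ^ 110 ^ 209 ^ 155 ^ 136 ^ 22 = 15

15


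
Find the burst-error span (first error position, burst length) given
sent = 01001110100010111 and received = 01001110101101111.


XOR: 00000000001111000

Burst at position 10, length 4


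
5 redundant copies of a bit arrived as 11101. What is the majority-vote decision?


Ones: 4 out of 5
Threshold: 3

1 (4/5 voted 1)


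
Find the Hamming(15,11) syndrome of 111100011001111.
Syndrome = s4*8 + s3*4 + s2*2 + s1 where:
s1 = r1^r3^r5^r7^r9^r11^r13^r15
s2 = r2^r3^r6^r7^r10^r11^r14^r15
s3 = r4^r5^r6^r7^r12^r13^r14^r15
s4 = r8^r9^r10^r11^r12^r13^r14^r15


s1=1, s2=0, s3=1, s4=0

Syndrome = 5 (error at position 5)


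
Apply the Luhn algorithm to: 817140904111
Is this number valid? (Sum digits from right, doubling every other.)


Luhn sum = 43
43 mod 10 = 3

Invalid (Luhn sum mod 10 = 3)


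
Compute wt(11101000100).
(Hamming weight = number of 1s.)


Counting 1s in 11101000100

5


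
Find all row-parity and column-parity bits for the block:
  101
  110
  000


Row parities: 000
Column parities: 011

Row P: 000, Col P: 011, Corner: 0


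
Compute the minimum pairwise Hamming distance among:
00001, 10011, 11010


Comparing all pairs, minimum distance: 2
Can detect 1 errors, correct 0 errors

2


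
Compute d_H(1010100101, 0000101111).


XOR: 1010001010
Count of 1s: 4

4


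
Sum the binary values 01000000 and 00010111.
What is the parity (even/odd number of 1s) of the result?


01000000 = 64
00010111 = 23
Sum = 87 = 1010111
1s count = 5

odd parity (5 ones in 1010111)


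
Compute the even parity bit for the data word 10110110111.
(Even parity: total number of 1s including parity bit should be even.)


Number of 1s in data: 8
Parity bit: 0

0


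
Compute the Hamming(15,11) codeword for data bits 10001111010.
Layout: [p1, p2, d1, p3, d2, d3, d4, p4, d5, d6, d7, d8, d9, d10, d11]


Parity bits: p1=1, p2=0, p3=0, p4=1

101000011111010


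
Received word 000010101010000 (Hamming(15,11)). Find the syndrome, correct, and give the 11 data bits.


Syndrome = 0: no error detected

Data: 01011010000 (no errors)


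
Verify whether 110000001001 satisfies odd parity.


Number of 1s: 4

No, parity error (4 ones)


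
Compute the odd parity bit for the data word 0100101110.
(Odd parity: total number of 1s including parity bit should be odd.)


Number of 1s in data: 5
Parity bit: 0

0


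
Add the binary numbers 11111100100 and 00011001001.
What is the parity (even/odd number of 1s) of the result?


11111100100 = 2020
00011001001 = 201
Sum = 2221 = 100010101101
1s count = 6

even parity (6 ones in 100010101101)


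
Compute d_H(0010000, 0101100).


XOR: 0111100
Count of 1s: 4

4


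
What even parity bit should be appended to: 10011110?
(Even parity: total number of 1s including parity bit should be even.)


Number of 1s in data: 5
Parity bit: 1

1


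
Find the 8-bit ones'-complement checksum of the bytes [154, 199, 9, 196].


Sum = 558 mod 256 = 46
Complement = 209

209


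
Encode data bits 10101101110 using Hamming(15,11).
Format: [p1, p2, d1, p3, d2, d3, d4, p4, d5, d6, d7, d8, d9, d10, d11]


Parity bits: p1=1, p2=0, p3=0, p4=1

101001011101110


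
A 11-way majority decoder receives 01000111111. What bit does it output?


Ones: 7 out of 11
Threshold: 6

1 (7/11 voted 1)


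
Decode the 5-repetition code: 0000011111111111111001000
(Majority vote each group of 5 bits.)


Groups: 00000, 11111, 11111, 11110, 01000
Majority votes: 01110

01110


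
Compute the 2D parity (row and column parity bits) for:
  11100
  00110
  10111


Row parities: 100
Column parities: 01101

Row P: 100, Col P: 01101, Corner: 1


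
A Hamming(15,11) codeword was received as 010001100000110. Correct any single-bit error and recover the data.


Syndrome = 0: no error detected

Data: 00110000110 (no errors)


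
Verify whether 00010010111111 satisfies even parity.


Number of 1s: 8

Yes, parity is correct (8 ones)


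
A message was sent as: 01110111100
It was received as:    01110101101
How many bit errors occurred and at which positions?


XOR: 00000010001

2 error(s) at position(s): 6, 10


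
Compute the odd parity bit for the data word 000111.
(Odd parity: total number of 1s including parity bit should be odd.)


Number of 1s in data: 3
Parity bit: 0

0


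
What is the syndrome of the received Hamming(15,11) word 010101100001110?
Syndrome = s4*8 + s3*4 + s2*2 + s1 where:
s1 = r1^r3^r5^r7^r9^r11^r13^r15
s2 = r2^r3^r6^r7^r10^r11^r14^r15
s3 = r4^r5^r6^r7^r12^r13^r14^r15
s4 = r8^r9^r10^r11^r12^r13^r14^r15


s1=0, s2=0, s3=0, s4=1

Syndrome = 8 (error at position 8)


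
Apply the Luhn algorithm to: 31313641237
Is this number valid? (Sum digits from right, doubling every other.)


Luhn sum = 37
37 mod 10 = 7

Invalid (Luhn sum mod 10 = 7)


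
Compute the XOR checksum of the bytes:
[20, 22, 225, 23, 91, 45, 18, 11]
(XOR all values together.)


XOR chain: 20 ^ 22 ^ 225 ^ 23 ^ 91 ^ 45 ^ 18 ^ 11 = 155

155


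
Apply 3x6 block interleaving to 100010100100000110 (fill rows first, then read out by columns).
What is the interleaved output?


Matrix:
  100010
  100100
  000110
Read columns: 110000000011101000

110000000011101000


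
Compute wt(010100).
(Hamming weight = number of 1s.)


Counting 1s in 010100

2


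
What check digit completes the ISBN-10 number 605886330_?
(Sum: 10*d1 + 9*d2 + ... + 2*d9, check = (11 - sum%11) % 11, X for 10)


Weighted sum: 255
255 mod 11 = 2

Check digit: 9


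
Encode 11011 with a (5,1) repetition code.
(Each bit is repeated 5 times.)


Each bit -> 5 copies

1111111111000001111111111


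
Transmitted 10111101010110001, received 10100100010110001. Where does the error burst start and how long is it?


XOR: 00011001000000000

Burst at position 3, length 5


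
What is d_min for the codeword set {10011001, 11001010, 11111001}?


Comparing all pairs, minimum distance: 2
Can detect 1 errors, correct 0 errors

2


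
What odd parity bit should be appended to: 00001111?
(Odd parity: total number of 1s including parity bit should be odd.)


Number of 1s in data: 4
Parity bit: 1

1


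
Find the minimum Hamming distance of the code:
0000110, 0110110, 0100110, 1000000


Comparing all pairs, minimum distance: 1
Can detect 0 errors, correct 0 errors

1
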